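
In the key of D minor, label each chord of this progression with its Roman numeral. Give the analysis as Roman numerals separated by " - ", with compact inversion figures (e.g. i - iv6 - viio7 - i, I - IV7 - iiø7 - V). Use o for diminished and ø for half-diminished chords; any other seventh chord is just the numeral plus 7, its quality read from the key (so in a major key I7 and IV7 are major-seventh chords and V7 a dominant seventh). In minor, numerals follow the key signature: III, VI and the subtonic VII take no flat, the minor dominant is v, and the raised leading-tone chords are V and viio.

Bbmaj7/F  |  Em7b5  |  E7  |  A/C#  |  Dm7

VI43 - iiø7 - V7/V - V6 - i7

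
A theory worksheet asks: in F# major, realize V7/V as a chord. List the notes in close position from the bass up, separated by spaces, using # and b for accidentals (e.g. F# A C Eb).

G# B# D# F#

V7/V is a secondary dominant — the dominant seventh of V. V in F# major is C#, so the applied chord's root is G#, a perfect fifth above.
Building a dominant seventh chord on G# gives G#-B#-D#-F#.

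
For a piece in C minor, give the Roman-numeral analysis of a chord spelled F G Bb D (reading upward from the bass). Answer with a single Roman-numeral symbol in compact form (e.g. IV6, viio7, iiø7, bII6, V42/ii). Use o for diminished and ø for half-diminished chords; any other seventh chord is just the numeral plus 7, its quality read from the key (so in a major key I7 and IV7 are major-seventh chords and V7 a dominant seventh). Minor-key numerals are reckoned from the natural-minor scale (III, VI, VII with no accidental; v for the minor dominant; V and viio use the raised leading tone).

The pitches G-Bb-D-F form a minor seventh chord rooted on G.
G is scale degree 5 in C minor, and a minor seventh chord on that degree is written v7.
With F in the bass the chord is in third inversion, so the figured bass is 42.

v42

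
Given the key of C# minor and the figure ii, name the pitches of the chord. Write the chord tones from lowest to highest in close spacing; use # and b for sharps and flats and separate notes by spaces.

Scale degree 2 in C# minor is D#; here the chord built on it is altered to a minor triad. ii is the minor supertonic, borrowed from the parallel major (the Dorian ii).
So the chord is D#-F#-A#, a minor triad.

D# F# A#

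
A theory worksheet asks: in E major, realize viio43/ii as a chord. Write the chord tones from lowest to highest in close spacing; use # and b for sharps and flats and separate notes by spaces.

B D E# G#

The slash marks an applied leading-tone chord: viio of ii. In E major, ii is F#, so the leading tone to it is E#, a half step below.
Building a fully diminished seventh chord on E# gives E#-G#-B-D.
The figured bass 43 indicates second inversion, placing the fifth (B) in the bass: B-D-E#-G#.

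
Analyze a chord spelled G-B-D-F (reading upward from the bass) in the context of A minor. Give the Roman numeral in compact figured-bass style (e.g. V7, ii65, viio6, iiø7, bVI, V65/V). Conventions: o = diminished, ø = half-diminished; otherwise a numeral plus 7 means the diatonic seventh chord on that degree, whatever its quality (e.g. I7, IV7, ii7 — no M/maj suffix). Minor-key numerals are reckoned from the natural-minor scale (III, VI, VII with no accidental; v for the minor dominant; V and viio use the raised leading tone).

VII7

The pitches G-B-D-F form a dominant seventh chord rooted on G.
G is scale degree 7 in A minor, and a dominant seventh chord on that degree is written VII7.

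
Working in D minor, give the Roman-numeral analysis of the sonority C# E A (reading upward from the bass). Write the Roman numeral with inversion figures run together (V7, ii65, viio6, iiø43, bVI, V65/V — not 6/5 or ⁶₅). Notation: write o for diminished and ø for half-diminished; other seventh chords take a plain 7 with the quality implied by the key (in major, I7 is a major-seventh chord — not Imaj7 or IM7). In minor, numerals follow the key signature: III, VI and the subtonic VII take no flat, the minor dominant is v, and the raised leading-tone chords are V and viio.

The pitches A-C#-E form a major triad rooted on A.
A is scale degree 5 in D minor, and a major triad on that degree is written V.
With C# in the bass the chord is in first inversion, so the figured bass is 6.

V6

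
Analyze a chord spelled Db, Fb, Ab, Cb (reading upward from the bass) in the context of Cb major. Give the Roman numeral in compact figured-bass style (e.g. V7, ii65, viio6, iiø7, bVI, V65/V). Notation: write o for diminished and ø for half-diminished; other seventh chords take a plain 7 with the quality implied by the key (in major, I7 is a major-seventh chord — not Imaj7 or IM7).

The pitches Db-Fb-Ab-Cb form a minor seventh chord rooted on Db.
Db is scale degree 2 in Cb major, and a minor seventh chord on that degree is written ii7.

ii7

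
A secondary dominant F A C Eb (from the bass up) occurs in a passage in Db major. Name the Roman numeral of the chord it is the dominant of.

The chord is a dominant seventh chord on F.
A dominant resolves down a perfect fifth: F → Bb. In Db major, Bb is scale degree 6, i.e. vi.

vi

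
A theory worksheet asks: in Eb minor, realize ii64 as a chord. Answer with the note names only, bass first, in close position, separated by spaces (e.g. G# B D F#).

C F Ab

ii64 is the minor supertonic, borrowed from the parallel major (the Dorian ii). In Eb minor that root is F.
So the chord is F-Ab-C.
With the 64 figure the chord is in second inversion; from the bass C upward in close position it reads C-F-Ab.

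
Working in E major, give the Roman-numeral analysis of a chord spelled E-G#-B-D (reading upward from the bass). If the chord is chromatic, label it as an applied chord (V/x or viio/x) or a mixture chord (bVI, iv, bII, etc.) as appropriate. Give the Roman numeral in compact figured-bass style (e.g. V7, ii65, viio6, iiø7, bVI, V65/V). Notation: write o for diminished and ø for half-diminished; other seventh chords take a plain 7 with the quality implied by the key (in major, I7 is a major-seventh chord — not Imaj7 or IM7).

The pitches E-G#-B-D form a dominant seventh chord rooted on E.
E is not a diatonic chord root with this quality in E major, but it lies a perfect fifth above A (IV), so the chord functions as an applied dominant of IV.

V7/IV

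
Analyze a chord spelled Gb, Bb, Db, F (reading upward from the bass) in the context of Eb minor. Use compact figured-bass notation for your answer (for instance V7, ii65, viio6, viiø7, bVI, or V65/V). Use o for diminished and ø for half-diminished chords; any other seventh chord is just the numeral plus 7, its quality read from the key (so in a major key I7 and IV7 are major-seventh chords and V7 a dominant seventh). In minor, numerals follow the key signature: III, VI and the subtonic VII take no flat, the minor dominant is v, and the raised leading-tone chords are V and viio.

III7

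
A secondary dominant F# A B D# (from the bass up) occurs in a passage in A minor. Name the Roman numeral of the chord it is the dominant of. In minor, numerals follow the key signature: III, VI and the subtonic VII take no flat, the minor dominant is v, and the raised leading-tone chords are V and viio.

V

The chord is a dominant seventh chord on B.
A dominant resolves down a perfect fifth: B → E. In A minor, E is scale degree 5, i.e. V.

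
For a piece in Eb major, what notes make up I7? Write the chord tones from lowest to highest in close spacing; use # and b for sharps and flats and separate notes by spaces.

In Eb major, scale degree 1 is Eb, and the diatonic chord built there is a major seventh chord.
That chord is spelled Eb-G-Bb-D.

Eb G Bb D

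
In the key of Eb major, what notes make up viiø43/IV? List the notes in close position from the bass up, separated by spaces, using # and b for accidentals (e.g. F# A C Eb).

Db F G Bb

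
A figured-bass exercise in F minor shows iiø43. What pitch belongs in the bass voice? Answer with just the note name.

iiø in F minor has root G; the chord is G-Bb-Db-F.
The figure 43 means second inversion — the fifth is in the bass.

Db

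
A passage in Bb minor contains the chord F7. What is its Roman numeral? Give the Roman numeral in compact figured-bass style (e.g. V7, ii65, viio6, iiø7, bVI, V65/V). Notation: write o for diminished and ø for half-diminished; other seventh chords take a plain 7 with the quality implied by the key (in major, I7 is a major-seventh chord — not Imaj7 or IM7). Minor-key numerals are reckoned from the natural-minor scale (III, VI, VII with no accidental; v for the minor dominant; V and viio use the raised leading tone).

Stacked in thirds the chord is F-A-C-Eb: a dominant seventh chord on F.
F is scale degree 5 in Bb minor, and a dominant seventh chord on that degree is written V7.

V7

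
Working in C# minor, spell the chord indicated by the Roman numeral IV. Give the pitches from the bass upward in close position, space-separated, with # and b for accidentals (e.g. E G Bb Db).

Scale degree 4 in C# minor is F#; here the chord built on it is altered to a major triad. IV is the major subdominant, borrowed from the parallel major.
So the chord is F#-A#-C#.

F# A# C#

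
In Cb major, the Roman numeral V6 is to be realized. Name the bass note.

V in Cb major has root Gb; the chord is Gb-Bb-Db.
The figure 6 means first inversion — the third is in the bass.

Bb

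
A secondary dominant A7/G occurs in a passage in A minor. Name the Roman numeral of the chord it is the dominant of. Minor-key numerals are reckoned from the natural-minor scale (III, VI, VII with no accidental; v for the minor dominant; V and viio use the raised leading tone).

The chord is a dominant seventh chord on A.
A dominant resolves down a perfect fifth: A → D. In A minor, D is scale degree 4, i.e. iv.

iv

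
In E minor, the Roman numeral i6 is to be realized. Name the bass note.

G

i in E minor has root E; the chord is E-G-B.
The figure 6 means first inversion — the third is in the bass.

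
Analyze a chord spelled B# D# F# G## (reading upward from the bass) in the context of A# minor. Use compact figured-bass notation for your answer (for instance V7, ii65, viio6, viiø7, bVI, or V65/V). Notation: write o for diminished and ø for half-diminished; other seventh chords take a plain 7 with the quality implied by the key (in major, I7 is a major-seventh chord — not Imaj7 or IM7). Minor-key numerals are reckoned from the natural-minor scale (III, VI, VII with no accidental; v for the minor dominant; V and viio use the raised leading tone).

Stacked in thirds the chord is G##-B#-D#-F#: a fully diminished seventh chord on G##.
G## is scale degree 7 in A# minor, and a fully diminished seventh chord on that degree is written viio7.
With B# in the bass the chord is in first inversion, so the figured bass is 65.

viio65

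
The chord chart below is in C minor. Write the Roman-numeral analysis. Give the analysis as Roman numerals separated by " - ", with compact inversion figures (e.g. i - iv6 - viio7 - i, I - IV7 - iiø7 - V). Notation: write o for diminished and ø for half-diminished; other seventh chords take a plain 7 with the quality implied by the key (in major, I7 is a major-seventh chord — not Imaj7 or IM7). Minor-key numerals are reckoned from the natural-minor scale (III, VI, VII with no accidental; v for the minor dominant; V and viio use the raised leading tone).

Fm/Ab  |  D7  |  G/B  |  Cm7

iv6 - V7/V - V6 - i7

Fm/Ab has root F, degree 4 in C minor, so iv6.
D7 is the secondary dominant of V (dominant seventh chord on D): V7/V.
G/B: root G is the dominant; major triad there is V6.
Cm7: root C is the tonic; minor seventh chord there is i7.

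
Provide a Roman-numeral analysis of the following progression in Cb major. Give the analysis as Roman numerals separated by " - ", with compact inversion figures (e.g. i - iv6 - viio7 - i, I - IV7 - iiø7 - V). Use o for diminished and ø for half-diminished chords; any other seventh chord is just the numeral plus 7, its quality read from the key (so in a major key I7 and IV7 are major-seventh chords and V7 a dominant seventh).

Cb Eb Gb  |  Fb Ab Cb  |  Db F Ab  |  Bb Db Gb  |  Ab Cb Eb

I - IV - V/V - V6 - vi

Cb-Eb-Gb has root Cb, degree 1 in Cb major, so I.
Fb-Ab-Cb: root Fb is the subdominant; major triad there is IV.
Db-F-Ab is the secondary dominant of V (major triad on Db): V/V.
Bb-Db-Gb: root Gb is the dominant; major triad there is V6.
Ab-Cb-Eb has root Ab, degree 6 in Cb major, so vi.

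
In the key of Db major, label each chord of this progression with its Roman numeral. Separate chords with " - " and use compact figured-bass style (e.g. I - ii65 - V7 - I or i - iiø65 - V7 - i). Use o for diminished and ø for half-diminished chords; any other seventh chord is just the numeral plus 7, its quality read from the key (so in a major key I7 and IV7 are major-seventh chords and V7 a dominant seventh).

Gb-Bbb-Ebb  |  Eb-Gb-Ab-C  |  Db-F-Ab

bII6 - V43 - I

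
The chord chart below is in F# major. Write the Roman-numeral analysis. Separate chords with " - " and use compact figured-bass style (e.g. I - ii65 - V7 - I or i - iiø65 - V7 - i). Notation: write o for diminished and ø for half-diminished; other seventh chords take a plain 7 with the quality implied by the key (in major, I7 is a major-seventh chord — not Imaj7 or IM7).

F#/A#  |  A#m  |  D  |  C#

F#/A#: major triad on F# = scale degree 1 → I6.
A#m: root A# is the mediant; minor triad there is iii.
D is non-diatonic — bVI, a mixture chord from F# minor.
C# has root C#, degree 5 in F# major, so V.

I6 - iii - bVI - V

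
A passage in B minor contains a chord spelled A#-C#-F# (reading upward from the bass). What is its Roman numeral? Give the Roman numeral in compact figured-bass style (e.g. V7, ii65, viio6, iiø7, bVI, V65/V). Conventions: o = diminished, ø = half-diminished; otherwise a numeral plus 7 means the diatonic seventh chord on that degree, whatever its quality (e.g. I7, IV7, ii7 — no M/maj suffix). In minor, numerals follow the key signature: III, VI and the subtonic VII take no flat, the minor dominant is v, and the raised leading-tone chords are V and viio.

V6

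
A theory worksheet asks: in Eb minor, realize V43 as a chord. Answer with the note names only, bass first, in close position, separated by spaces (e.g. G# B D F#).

F Ab Bb D

In Eb minor, the dominant is Bb. The dominant is major (leading tone raised), so V is a dominant seventh chord.
That chord is spelled Bb-D-F-Ab.
The figured bass 43 indicates second inversion, placing the fifth (F) in the bass: F-Ab-Bb-D.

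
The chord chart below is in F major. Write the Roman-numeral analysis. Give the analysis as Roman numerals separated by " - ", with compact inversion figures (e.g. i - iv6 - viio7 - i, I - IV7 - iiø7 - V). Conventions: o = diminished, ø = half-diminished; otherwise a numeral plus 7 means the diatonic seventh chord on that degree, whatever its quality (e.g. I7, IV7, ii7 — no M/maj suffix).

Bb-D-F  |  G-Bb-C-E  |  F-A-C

IV - V43 - I

Bb-D-F: major triad on Bb = scale degree 4 → IV.
G-Bb-C-E: dominant seventh chord on C = scale degree 5 → V43.
F-A-C: root F is the tonic; major triad there is I.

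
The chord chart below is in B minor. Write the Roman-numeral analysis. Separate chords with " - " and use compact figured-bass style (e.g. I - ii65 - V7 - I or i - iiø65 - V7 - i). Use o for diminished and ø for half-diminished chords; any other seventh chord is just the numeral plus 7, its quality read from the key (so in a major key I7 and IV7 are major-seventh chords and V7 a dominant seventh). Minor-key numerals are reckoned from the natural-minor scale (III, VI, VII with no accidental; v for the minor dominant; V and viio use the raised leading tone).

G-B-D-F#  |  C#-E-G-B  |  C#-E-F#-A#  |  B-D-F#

G-B-D-F# has root G, degree 6 in B minor, so VI7.
C#-E-G-B: half-diminished seventh chord on C# = scale degree 2 → iiø7.
C#-E-F#-A# has root F#, degree 5 in B minor, so V43.
B-D-F#: minor triad on B = scale degree 1 → i.

VI7 - iiø7 - V43 - i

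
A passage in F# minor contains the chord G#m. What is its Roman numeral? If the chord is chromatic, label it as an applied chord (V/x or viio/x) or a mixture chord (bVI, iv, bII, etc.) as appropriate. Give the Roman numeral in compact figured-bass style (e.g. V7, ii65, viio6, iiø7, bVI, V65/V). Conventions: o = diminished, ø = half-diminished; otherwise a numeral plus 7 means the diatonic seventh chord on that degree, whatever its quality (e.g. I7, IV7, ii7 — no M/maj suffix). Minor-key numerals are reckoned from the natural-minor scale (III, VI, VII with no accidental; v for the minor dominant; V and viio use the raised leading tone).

The pitches G#-B-D# form a minor triad rooted on G#.
G# is the second degree of F# minor. This is the minor supertonic, borrowed from the parallel major (the Dorian ii).

ii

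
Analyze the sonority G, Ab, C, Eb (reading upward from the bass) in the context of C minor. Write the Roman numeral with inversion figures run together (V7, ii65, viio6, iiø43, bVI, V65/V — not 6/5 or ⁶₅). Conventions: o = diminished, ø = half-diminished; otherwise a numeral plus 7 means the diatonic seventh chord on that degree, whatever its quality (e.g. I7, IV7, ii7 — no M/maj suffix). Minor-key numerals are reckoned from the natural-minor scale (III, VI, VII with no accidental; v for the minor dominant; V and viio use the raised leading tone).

VI42

The pitches Ab-C-Eb-G form a major seventh chord rooted on Ab.
In C minor, Ab is the submediant; the diatonic major seventh chord there is VI7.
With G in the bass the chord is in third inversion, so the figured bass is 42.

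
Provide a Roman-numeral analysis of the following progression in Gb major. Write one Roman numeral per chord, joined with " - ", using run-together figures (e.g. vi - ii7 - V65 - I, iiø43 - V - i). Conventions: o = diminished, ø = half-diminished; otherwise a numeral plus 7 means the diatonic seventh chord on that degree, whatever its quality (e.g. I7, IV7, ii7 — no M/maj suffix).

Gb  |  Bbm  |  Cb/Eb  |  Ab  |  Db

I - iii - IV6 - V/V - V

Gb has root Gb, degree 1 in Gb major, so I.
Bbm: minor triad on Bb = scale degree 3 → iii.
Cb/Eb: major triad on Cb = scale degree 4 → IV6.
Ab: a major triad on Ab, the applied dominant of V → V/V.
Db has root Db, degree 5 in Gb major, so V.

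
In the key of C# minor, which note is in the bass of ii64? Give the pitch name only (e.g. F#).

ii in C# minor has root D#; the chord is D#-F#-A#.
The figure 64 means second inversion — the fifth is in the bass.

A#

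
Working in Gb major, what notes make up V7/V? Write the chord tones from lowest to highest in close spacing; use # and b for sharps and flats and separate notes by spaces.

Ab C Eb Gb

V7/V is a secondary dominant — the dominant seventh of V. V in Gb major is Db, so the applied chord's root is Ab, a perfect fifth above.
Building a dominant seventh chord on Ab gives Ab-C-Eb-Gb.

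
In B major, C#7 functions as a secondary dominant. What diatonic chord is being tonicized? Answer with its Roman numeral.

V

The chord is a dominant seventh chord on C#.
A dominant resolves down a perfect fifth: C# → F#. In B major, F# is scale degree 5, i.e. V.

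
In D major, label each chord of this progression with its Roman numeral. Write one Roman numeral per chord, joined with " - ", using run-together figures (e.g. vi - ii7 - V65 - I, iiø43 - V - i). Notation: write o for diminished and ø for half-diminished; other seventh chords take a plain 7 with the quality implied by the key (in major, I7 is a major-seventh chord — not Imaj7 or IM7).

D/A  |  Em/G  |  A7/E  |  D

D/A has root D, degree 1 in D major, so I64.
Em/G: root E is the supertonic; minor triad there is ii6.
A7/E: root A is the dominant; dominant seventh chord there is V43.
D: root D is the tonic; major triad there is I.

I64 - ii6 - V43 - I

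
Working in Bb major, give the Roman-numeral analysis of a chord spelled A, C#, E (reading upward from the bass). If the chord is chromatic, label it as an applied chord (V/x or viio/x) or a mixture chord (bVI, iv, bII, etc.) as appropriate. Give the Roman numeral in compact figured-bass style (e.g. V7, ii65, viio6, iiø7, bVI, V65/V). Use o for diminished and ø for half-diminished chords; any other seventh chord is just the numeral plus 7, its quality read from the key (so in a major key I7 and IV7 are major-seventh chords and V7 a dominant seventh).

The pitches A-C#-E form a major triad rooted on A.
A is not a diatonic chord root with this quality in Bb major, but it lies a perfect fifth above D (iii), so the chord functions as an applied dominant of iii.

V/iii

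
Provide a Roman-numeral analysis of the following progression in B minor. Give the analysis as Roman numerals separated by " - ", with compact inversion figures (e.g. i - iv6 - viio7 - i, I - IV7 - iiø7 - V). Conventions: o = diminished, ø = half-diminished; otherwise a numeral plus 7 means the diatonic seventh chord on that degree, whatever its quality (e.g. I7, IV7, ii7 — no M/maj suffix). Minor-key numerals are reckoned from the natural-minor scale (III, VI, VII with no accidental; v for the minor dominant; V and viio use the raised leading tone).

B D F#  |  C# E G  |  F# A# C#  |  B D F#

B-D-F# has root B, degree 1 in B minor, so i.
C#-E-G has root C#, degree 2 in B minor, so iio.
F#-A#-C#: root F# is the dominant; major triad there is V.
B-D-F# has root B, degree 1 in B minor, so i.

i - iio - V - i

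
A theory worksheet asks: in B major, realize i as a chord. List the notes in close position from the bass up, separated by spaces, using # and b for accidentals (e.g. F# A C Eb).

B D F#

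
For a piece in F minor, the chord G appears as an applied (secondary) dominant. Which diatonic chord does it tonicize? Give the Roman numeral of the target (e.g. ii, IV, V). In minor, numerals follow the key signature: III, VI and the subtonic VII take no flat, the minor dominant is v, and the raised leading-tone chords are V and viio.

V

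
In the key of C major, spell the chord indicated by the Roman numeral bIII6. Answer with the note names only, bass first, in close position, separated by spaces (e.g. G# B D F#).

Scale degree 3 in C major is E; lowering it a half step gives Eb. bIII6 is a major triad on the lowered third degree, borrowed from the parallel minor.
So the chord is Eb-G-Bb, a major triad.
The figured bass 6 indicates first inversion, placing the third (G) in the bass: G-Bb-Eb.

G Bb Eb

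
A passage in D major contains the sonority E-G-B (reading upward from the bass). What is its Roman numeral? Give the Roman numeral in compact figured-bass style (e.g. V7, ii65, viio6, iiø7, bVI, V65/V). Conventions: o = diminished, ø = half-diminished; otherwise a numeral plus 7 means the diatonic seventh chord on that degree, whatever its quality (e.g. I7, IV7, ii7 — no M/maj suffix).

ii

The pitches E-G-B form a minor triad rooted on E.
E is scale degree 2 in D major, and a minor triad on that degree is written ii.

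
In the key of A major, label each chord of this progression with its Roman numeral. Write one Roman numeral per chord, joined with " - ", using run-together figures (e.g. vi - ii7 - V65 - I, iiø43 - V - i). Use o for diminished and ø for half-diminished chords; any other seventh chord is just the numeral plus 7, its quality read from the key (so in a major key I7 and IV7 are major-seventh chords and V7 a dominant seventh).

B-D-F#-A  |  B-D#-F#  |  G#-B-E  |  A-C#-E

ii7 - V/V - V6 - I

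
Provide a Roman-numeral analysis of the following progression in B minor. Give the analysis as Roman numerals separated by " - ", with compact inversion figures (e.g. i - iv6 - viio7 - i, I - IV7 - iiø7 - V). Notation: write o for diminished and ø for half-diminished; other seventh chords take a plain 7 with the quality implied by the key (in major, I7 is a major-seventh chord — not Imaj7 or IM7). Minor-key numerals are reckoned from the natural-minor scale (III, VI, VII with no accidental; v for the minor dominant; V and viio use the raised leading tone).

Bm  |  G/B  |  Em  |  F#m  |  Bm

i - VI6 - iv - v - i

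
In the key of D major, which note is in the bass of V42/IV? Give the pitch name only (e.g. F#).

The applied chord V42/IV is rooted on D: D-F#-A-C.
The figure 42 means third inversion — the seventh is in the bass.

C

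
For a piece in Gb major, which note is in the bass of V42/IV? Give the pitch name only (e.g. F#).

Fb

The applied chord V42/IV is rooted on Gb: Gb-Bb-Db-Fb.
The figure 42 means third inversion — the seventh is in the bass.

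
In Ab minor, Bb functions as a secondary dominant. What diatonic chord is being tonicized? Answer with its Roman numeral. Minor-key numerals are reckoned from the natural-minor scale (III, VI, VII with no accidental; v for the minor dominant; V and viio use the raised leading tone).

The chord is a major triad on Bb.
A dominant resolves down a perfect fifth: Bb → Eb. In Ab minor, Eb is scale degree 5, i.e. V.

V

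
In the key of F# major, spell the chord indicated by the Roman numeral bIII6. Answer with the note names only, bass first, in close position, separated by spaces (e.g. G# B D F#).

bIII6 is a major triad on the lowered third degree, borrowed from the parallel minor. In F# major that root is A.
So the chord is A-C#-E.
With the 6 figure the chord is in first inversion; from the bass C# upward in close position it reads C#-E-A.

C# E A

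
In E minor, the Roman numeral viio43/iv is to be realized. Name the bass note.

The applied chord viio43/iv is rooted on G#: G#-B-D-F.
The figure 43 means second inversion — the fifth is in the bass.

D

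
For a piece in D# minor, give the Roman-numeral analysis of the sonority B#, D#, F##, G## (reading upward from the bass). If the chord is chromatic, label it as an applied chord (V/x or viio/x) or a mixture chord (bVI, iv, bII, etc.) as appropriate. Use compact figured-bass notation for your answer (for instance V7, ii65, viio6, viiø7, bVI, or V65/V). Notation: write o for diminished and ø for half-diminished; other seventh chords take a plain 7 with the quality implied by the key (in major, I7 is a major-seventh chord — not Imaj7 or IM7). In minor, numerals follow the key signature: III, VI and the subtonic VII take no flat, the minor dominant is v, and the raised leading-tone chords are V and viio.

Stacked in thirds the chord is G##-B#-D#-F##: a half-diminished seventh chord on G##.
G## sits a half step below A# (V in D# minor); a diminished chord there is the applied leading-tone chord of V.
With B# in the bass the chord is in first inversion, so the figured bass is 65.

viiø65/V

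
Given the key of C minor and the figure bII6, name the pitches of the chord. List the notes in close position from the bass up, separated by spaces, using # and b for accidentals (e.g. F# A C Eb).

F Ab Db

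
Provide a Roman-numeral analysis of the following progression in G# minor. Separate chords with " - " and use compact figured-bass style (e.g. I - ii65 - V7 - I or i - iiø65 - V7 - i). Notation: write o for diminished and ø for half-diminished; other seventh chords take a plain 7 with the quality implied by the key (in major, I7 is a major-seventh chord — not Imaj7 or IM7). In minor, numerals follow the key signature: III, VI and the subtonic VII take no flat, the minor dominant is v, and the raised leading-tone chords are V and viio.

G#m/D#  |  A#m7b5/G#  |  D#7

i64 - iiø42 - V7

G#m/D#: minor triad on G# = scale degree 1 → i64.
A#m7b5/G# has root A#, degree 2 in G# minor, so iiø42.
D#7: root D# is the dominant; dominant seventh chord there is V7.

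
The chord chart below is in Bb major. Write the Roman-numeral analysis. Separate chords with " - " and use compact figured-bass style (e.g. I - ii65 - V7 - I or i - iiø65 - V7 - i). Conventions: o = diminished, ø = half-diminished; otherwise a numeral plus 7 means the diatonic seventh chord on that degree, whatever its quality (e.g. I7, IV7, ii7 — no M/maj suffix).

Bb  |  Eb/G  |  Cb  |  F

I - IV6 - bII - V

Bb has root Bb, degree 1 in Bb major, so I.
Eb/G: root Eb is the subdominant; major triad there is IV6.
Cb is non-diatonic — a major triad on the lowered supertonic (Cb): the Neapolitan chord, bII.
F has root F, degree 5 in Bb major, so V.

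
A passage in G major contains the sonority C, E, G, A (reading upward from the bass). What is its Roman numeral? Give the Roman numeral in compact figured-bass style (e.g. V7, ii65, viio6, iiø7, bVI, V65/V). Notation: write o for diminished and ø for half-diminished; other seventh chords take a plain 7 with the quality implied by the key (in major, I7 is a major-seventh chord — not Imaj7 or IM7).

ii65

The pitches A-C-E-G form a minor seventh chord rooted on A.
In G major, A is the supertonic; the diatonic minor seventh chord there is ii7.
With C in the bass the chord is in first inversion, so the figured bass is 65.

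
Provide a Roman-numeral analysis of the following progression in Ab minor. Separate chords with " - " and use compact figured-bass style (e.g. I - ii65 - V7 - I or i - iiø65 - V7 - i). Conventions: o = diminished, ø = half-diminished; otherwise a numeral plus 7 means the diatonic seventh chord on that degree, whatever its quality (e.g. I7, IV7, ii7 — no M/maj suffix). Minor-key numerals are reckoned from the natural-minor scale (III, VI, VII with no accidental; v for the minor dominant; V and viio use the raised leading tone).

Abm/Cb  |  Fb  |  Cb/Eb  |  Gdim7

i6 - VI - III6 - viio7

Abm/Cb: root Ab is the tonic; minor triad there is i6.
Fb: major triad on Fb = scale degree 6 → VI.
Cb/Eb: major triad on Cb = scale degree 3 → III6.
Gdim7 has root G, degree 7 in Ab minor, so viio7.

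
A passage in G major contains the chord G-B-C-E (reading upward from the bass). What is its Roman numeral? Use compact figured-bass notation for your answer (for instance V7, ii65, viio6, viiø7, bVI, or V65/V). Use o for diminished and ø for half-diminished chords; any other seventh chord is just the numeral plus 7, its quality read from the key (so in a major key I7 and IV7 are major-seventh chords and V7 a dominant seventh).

Stacked in thirds the chord is C-E-G-B: a major seventh chord on C.
In G major, C is the subdominant; the diatonic major seventh chord there is IV7.
With G in the bass the chord is in second inversion, so the figured bass is 43.

IV43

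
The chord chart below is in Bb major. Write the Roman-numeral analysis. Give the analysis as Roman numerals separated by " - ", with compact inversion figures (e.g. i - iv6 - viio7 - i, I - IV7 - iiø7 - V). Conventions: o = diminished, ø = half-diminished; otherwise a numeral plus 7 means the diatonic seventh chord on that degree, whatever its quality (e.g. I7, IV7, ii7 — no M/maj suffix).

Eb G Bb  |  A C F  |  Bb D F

Eb-G-Bb: major triad on Eb = scale degree 4 → IV.
A-C-F: major triad on F = scale degree 5 → V6.
Bb-D-F: major triad on Bb = scale degree 1 → I.

IV - V6 - I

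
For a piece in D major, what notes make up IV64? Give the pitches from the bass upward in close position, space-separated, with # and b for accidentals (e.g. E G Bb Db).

D G B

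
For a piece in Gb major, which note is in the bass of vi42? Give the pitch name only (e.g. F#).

Db

vi in Gb major has root Eb; the chord is Eb-Gb-Bb-Db.
The figure 42 means third inversion — the seventh is in the bass.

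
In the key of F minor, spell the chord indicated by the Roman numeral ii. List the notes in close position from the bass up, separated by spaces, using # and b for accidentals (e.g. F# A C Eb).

Scale degree 2 in F minor is G; here the chord built on it is altered to a minor triad. ii is the minor supertonic, borrowed from the parallel major (the Dorian ii).
So the chord is G-Bb-D.

G Bb D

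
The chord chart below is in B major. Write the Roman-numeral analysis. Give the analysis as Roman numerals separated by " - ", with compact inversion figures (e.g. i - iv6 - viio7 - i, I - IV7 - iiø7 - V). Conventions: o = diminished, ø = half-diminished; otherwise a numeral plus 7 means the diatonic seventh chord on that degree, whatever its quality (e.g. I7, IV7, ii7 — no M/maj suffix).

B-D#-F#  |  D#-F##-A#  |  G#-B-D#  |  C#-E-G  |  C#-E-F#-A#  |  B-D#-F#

B-D#-F#: major triad on B = scale degree 1 → I.
D#-F##-A# is the secondary dominant of vi (major triad on D#): V/vi.
G#-B-D#: minor triad on G# = scale degree 6 → vi.
C#-E-G: diminished triad on C# — chromatic; iio (borrowed from the parallel minor).
C#-E-F#-A#: dominant seventh chord on F# = scale degree 5 → V43.
B-D#-F# has root B, degree 1 in B major, so I.

I - V/vi - vi - iio - V43 - I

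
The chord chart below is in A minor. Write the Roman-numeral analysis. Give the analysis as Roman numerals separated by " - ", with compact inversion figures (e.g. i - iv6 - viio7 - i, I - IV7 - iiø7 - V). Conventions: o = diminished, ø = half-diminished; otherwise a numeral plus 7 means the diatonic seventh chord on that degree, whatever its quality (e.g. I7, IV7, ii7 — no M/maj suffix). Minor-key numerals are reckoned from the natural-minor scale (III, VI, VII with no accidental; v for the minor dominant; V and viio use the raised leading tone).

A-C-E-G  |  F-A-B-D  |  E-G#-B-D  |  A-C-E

A-C-E-G: minor seventh chord on A = scale degree 1 → i7.
F-A-B-D has root B, degree 2 in A minor, so iiø43.
E-G#-B-D: root E is the dominant; dominant seventh chord there is V7.
A-C-E: root A is the tonic; minor triad there is i.

i7 - iiø43 - V7 - i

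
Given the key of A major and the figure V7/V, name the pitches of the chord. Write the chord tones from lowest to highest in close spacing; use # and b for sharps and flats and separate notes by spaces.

V7/V is a secondary dominant — the dominant seventh of V. V in A major is E, so the applied chord's root is B, a perfect fifth above.
Building a dominant seventh chord on B gives B-D#-F#-A.

B D# F# A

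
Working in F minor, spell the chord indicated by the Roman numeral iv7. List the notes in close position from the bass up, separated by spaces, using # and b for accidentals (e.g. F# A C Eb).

Bb Db F Ab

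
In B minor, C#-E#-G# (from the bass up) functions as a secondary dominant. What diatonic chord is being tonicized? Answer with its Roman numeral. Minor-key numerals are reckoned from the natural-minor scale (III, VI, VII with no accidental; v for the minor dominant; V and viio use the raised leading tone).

The chord is a major triad on C#.
A dominant resolves down a perfect fifth: C# → F#. In B minor, F# is scale degree 5, i.e. V.

V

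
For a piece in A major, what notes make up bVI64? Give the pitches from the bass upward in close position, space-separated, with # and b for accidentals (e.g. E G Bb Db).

C F A

bVI64 is a major triad on the lowered sixth degree, borrowed from the parallel minor. In A major that root is F.
So the chord is F-A-C, a major triad.
The figured bass 64 indicates second inversion, placing the fifth (C) in the bass: C-F-A.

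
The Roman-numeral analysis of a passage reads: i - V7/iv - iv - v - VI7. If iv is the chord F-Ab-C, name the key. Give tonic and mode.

The chord Fm is a minor triad rooted on F; its label is iv.
Counting down 3 scale steps from F places the tonic on C; a minor triad on degree 4 is diatonic only in minor.

C minor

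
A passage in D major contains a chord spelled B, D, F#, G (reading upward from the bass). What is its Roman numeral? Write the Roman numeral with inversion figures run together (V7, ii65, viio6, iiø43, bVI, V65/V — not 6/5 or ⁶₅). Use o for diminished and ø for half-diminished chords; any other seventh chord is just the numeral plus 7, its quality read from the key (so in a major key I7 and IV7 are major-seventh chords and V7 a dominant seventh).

IV65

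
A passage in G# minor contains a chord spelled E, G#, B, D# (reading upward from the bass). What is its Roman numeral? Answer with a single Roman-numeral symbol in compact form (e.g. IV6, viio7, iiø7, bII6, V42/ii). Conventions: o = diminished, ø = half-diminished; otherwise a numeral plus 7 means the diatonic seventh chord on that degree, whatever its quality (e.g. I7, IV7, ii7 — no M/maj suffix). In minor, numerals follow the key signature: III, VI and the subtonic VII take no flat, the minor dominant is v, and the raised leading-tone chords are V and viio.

The pitches E-G#-B-D# form a major seventh chord rooted on E.
In G# minor, E is the submediant; the diatonic major seventh chord there is VI7.

VI7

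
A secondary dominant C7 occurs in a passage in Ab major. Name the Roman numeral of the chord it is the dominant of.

vi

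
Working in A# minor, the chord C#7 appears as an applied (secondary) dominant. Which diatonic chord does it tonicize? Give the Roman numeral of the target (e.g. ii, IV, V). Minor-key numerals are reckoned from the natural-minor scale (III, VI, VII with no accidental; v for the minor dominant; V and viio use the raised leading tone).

VI

The chord is a dominant seventh chord on C#.
A dominant resolves down a perfect fifth: C# → F#. In A# minor, F# is scale degree 6, i.e. VI.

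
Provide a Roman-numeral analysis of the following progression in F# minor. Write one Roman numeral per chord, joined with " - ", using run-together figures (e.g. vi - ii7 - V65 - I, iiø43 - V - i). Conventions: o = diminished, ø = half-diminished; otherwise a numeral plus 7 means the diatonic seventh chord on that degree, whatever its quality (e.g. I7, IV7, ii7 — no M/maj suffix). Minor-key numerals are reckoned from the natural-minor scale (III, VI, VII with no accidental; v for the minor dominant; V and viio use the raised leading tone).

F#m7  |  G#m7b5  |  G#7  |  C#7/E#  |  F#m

i7 - iiø7 - V7/V - V65 - i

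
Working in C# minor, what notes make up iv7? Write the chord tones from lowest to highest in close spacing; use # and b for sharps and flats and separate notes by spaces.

The numeral's case and figure indicate a minor seventh chord. In C# minor its root, the subdominant, is F#.
That chord is spelled F#-A-C#-E.

F# A C# E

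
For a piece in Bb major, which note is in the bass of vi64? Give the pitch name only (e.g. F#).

vi in Bb major has root G; the chord is G-Bb-D.
The figure 64 means second inversion — the fifth is in the bass.

D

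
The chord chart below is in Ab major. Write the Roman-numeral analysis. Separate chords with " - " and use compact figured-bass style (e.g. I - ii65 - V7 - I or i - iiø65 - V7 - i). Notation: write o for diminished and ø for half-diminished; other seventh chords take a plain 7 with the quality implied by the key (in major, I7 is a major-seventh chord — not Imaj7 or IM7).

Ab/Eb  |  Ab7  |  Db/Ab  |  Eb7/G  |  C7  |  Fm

I64 - V7/IV - IV64 - V65 - V7/vi - vi

Ab/Eb has root Ab, degree 1 in Ab major, so I64.
Ab7: a dominant seventh chord on Ab, the applied dominant of IV → V7/IV.
Db/Ab: root Db is the subdominant; major triad there is IV64.
Eb7/G: dominant seventh chord on Eb = scale degree 5 → V65.
C7: a dominant seventh chord on C, the applied dominant of vi → V7/vi.
Fm: root F is the submediant; minor triad there is vi.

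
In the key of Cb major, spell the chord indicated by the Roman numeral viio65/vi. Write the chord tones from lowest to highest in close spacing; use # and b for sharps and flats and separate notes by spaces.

Bb Db Fb G

The slash marks an applied leading-tone chord: viio of vi. In Cb major, vi is Ab, so the leading tone to it is G, a half step below.
Building a fully diminished seventh chord on G gives G-Bb-Db-Fb.
The figured bass 65 indicates first inversion, placing the third (Bb) in the bass: Bb-Db-Fb-G.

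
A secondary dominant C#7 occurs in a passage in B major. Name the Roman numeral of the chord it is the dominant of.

The chord is a dominant seventh chord on C#.
A dominant resolves down a perfect fifth: C# → F#. In B major, F# is scale degree 5, i.e. V.

V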